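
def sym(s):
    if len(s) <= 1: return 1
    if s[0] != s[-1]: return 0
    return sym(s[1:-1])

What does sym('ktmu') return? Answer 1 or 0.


sym('ktmu'): s[0]='k' != s[-1]='u' -> return 0
Result: 0 (not a palindrome)

0


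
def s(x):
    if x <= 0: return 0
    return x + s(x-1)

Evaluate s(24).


s(24)
= 24 + 23 + 22 + 21 + 20 + 19 + 18 + 17 + 16 + 15 + 14 + 13 + 12 + 11 + 10 + 9 + 8 + 7 + 6 + 5 + 4 + 3 + 2 + 1 + s(0)
= 24 + 23 + 22 + 21 + 20 + 19 + 18 + 17 + 16 + 15 + 14 + 13 + 12 + 11 + 10 + 9 + 8 + 7 + 6 + 5 + 4 + 3 + 2 + 1 + 0
= 300

300


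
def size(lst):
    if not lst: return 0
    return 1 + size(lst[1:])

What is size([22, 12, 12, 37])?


size([22, 12, 12, 37]) = 1 + size([12, 12, 37])
size([12, 12, 37]) = 1 + size([12, 37])
size([12, 37]) = 1 + size([37])
size([37]) = 1 + size([])
size([]) = 0  (base case)
Unwinding: 1 + 1 + 1 + 1 + 0 = 4

4


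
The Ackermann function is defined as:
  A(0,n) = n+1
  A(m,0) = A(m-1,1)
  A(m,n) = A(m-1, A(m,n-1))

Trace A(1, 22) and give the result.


A(1, 22) = A(0, A(1, 21))
  A(1, 21) = A(0, A(1, 20))
    A(1, 20) = A(0, A(1, 19))
      A(1, 19) = A(0, A(1, 18))
        A(1, 18) = A(0, A(1, 17))
          A(1, 17) = A(0, A(1, 16))
          A(1, 16) = A(0, A(1, 15))
          A(1, 15) = A(0, A(1, 14))
          A(1, 14) = A(0, A(1, 13))
          A(1, 13) = A(0, A(1, 12))
          A(1, 12) = A(0, A(1, 11))
          A(1, 11) = A(0, A(1, 10))
          A(1, 10) = A(0, A(1, 9))
          A(1, 9) = A(0, A(1, 8))
          A(1, 8) = A(0, A(1, 7))
          A(1, 7) = A(0, A(1, 6))
          A(1, 6) = A(0, A(1, 5))
          A(1, 5) = A(0, A(1, 4))
          A(1, 4) = A(0, A(1, 3))
          A(1, 3) = A(0, A(1, 2))
          A(1, 2) = A(0, A(1, 1))
          A(1, 1) = A(0, A(1, 0))
          A(1, 0) = A(0, 1)
          A(0, 1) = 2
            = A(0, 2)
... (trace truncated)
Result: A(1, 22) = 24

24


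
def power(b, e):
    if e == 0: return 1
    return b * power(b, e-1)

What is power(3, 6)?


power(3, 6)
= 3 * power(3, 5)
= 3 * 3 * power(3, 4)
= 3 * 3 * 3 * power(3, 3)
= 3 * 3 * 3 * 3 * power(3, 2)
= 3 * 3 * 3 * 3 * 3 * power(3, 1)
= 3 * 3 * 3 * 3 * 3 * 3 * power(3, 0)
= 3 * 3 * 3 * 3 * 3 * 3 * 1
= 729

729


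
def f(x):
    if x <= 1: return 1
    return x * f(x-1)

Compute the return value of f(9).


f(9)
= 9 * f(8)
= 9 * 8 * f(7)
= 9 * 8 * 7 * f(6)
= 9 * 8 * 7 * 6 * f(5)
= 9 * 8 * 7 * 6 * 5 * f(4)
= 9 * 8 * 7 * 6 * 5 * 4 * f(3)
= 9 * 8 * 7 * 6 * 5 * 4 * 3 * f(2)
= 9 * 8 * 7 * 6 * 5 * 4 * 3 * 2 * f(1)
= 9 * 8 * 7 * 6 * 5 * 4 * 3 * 2 * 1
= 362880

362880


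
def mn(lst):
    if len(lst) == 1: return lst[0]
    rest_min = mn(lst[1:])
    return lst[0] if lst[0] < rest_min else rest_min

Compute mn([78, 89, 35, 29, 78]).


mn([78, 89, 35, 29, 78]): compare 78 with mn([89, 35, 29, 78])
mn([89, 35, 29, 78]): compare 89 with mn([35, 29, 78])
mn([35, 29, 78]): compare 35 with mn([29, 78])
mn([29, 78]): compare 29 with mn([78])
mn([78]) = 78  (base case)
Compare 29 with 78 -> 29
Compare 35 with 29 -> 29
Compare 89 with 29 -> 29
Compare 78 with 29 -> 29

29


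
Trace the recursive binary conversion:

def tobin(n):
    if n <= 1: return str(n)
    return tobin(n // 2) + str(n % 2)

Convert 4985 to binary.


tobin(4985) = tobin(2492) + '1'
tobin(2492) = tobin(1246) + '0'
tobin(1246) = tobin(623) + '0'
tobin(623) = tobin(311) + '1'
tobin(311) = tobin(155) + '1'
tobin(155) = tobin(77) + '1'
tobin(77) = tobin(38) + '1'
tobin(38) = tobin(19) + '0'
tobin(19) = tobin(9) + '1'
tobin(9) = tobin(4) + '1'
tobin(4) = tobin(2) + '0'
tobin(2) = tobin(1) + '0'
tobin(1) = '1'  (base case)
Concatenating: '1' + '0' + '0' + '1' + '1' + '0' + '1' + '1' + '1' + '1' + '0' + '0' + '1' = '1001101111001'

1001101111001


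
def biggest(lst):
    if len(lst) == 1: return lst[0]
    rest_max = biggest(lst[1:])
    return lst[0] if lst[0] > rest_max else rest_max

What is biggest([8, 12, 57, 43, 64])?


biggest([8, 12, 57, 43, 64]): compare 8 with biggest([12, 57, 43, 64])
biggest([12, 57, 43, 64]): compare 12 with biggest([57, 43, 64])
biggest([57, 43, 64]): compare 57 with biggest([43, 64])
biggest([43, 64]): compare 43 with biggest([64])
biggest([64]) = 64  (base case)
Compare 43 with 64 -> 64
Compare 57 with 64 -> 64
Compare 12 with 64 -> 64
Compare 8 with 64 -> 64

64


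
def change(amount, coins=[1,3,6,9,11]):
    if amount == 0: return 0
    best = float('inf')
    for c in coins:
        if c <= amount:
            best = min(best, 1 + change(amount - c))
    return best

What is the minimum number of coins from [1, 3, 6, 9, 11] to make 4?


Building up with DP:
change(0) = 0
change(1) = min(1+change(0)=1+0=1) = 1
change(2) = min(1+change(1)=1+1=2) = 2
change(3) = min(1+change(2)=1+2=3, 1+change(0)=1+0=1) = 1
change(4) = min(1+change(3)=1+1=2, 1+change(1)=1+1=2) = 2

2


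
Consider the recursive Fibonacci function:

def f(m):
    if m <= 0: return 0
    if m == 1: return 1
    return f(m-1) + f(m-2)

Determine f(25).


Computing f(25) bottom-up:
f(0) = 0
f(1) = 1
f(2) = f(1) + f(0) = 1 + 0 = 1
f(3) = f(2) + f(1) = 1 + 1 = 2
f(4) = f(3) + f(2) = 2 + 1 = 3
f(5) = f(4) + f(3) = 3 + 2 = 5
f(6) = f(5) + f(4) = 5 + 3 = 8
f(7) = f(6) + f(5) = 8 + 5 = 13
f(8) = f(7) + f(6) = 13 + 8 = 21
f(9) = f(8) + f(7) = 21 + 13 = 34
f(10) = f(9) + f(8) = 34 + 21 = 55
f(11) = f(10) + f(9) = 55 + 34 = 89
f(12) = f(11) + f(10) = 89 + 55 = 144
f(13) = f(12) + f(11) = 144 + 89 = 233
f(14) = f(13) + f(12) = 233 + 144 = 377
f(15) = f(14) + f(13) = 377 + 233 = 610
f(16) = f(15) + f(14) = 610 + 377 = 987
f(17) = f(16) + f(15) = 987 + 610 = 1597
f(18) = f(17) + f(16) = 1597 + 987 = 2584
f(19) = f(18) + f(17) = 2584 + 1597 = 4181
f(20) = f(19) + f(18) = 4181 + 2584 = 6765
f(21) = f(20) + f(19) = 6765 + 4181 = 10946
f(22) = f(21) + f(20) = 10946 + 6765 = 17711
f(23) = f(22) + f(21) = 17711 + 10946 = 28657
f(24) = f(23) + f(22) = 28657 + 17711 = 46368
f(25) = f(24) + f(23) = 46368 + 28657 = 75025

75025


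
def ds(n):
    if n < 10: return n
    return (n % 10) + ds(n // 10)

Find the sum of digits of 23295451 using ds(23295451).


ds(23295451) = 1 + ds(2329545)
ds(2329545) = 5 + ds(232954)
ds(232954) = 4 + ds(23295)
ds(23295) = 5 + ds(2329)
ds(2329) = 9 + ds(232)
ds(232) = 2 + ds(23)
ds(23) = 3 + ds(2)
ds(2) = 2  (base case)
Total: 1 + 5 + 4 + 5 + 9 + 2 + 3 + 2 = 31

31


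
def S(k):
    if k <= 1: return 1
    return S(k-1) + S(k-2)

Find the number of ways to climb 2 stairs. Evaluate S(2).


Building up from base cases:
S(0) = 1
S(1) = 1
S(2) = S(1) + S(0) = 1 + 1 = 2

2


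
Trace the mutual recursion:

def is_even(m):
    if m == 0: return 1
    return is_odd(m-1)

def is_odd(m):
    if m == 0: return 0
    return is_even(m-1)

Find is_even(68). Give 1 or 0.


is_even(68) = is_odd(67)
is_odd(67) = is_even(66)
is_even(66) = is_odd(65)
is_odd(65) = is_even(64)
is_even(64) = is_odd(63)
is_odd(63) = is_even(62)
is_even(62) = is_odd(61)
is_odd(61) = is_even(60)
is_even(60) = is_odd(59)
is_odd(59) = is_even(58)
is_even(58) = is_odd(57)
is_odd(57) = is_even(56)
is_even(56) = is_odd(55)
is_odd(55) = is_even(54)
is_even(54) = is_odd(53)
is_odd(53) = is_even(52)
is_even(52) = is_odd(51)
is_odd(51) = is_even(50)
is_even(50) = is_odd(49)
is_odd(49) = is_even(48)
is_even(48) = is_odd(47)
is_odd(47) = is_even(46)
is_even(46) = is_odd(45)
is_odd(45) = is_even(44)
is_even(44) = is_odd(43)
is_odd(43) = is_even(42)
is_even(42) = is_odd(41)
is_odd(41) = is_even(40)
is_even(40) = is_odd(39)
is_odd(39) = is_even(38)
is_even(38) = is_odd(37)
is_odd(37) = is_even(36)
is_even(36) = is_odd(35)
is_odd(35) = is_even(34)
is_even(34) = is_odd(33)
is_odd(33) = is_even(32)
is_even(32) = is_odd(31)
is_odd(31) = is_even(30)
is_even(30) = is_odd(29)
is_odd(29) = is_even(28)
is_even(28) = is_odd(27)
is_odd(27) = is_even(26)
is_even(26) = is_odd(25)
is_odd(25) = is_even(24)
is_even(24) = is_odd(23)
is_odd(23) = is_even(22)
is_even(22) = is_odd(21)
is_odd(21) = is_even(20)
is_even(20) = is_odd(19)
is_odd(19) = is_even(18)
is_even(18) = is_odd(17)
is_odd(17) = is_even(16)
is_even(16) = is_odd(15)
is_odd(15) = is_even(14)
is_even(14) = is_odd(13)
is_odd(13) = is_even(12)
is_even(12) = is_odd(11)
is_odd(11) = is_even(10)
is_even(10) = is_odd(9)
is_odd(9) = is_even(8)
is_even(8) = is_odd(7)
is_odd(7) = is_even(6)
is_even(6) = is_odd(5)
is_odd(5) = is_even(4)
is_even(4) = is_odd(3)
is_odd(3) = is_even(2)
is_even(2) = is_odd(1)
is_odd(1) = is_even(0)
is_even(0) = 1  (base case)
Result: 1

1


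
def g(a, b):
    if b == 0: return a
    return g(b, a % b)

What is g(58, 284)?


g(58, 284) = g(284, 58)
g(284, 58) = g(58, 52)
g(58, 52) = g(52, 6)
g(52, 6) = g(6, 4)
g(6, 4) = g(4, 2)
g(4, 2) = g(2, 0)
g(2, 0) = 2  (base case)

2


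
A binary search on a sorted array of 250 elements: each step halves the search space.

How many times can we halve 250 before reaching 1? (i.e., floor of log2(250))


250 / 2 = 125
125 / 2 = 62
62 / 2 = 31
31 / 2 = 15
15 / 2 = 7
7 / 2 = 3
3 / 2 = 1
Reached 1 after 7 halvings

7


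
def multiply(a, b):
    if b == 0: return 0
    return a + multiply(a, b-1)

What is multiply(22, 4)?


multiply(22, 4) = 22 + multiply(22, 3)
multiply(22, 3) = 22 + multiply(22, 2)
multiply(22, 2) = 22 + multiply(22, 1)
multiply(22, 1) = 22 + multiply(22, 0)
multiply(22, 0) = 0  (base case)
Total: 22 + 22 + 22 + 22 + 0 = 88

88


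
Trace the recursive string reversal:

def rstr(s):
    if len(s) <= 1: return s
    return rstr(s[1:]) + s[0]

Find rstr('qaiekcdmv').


rstr('qaiekcdmv') = rstr('aiekcdmv') + 'q'
rstr('aiekcdmv') = rstr('iekcdmv') + 'a'
rstr('iekcdmv') = rstr('ekcdmv') + 'i'
rstr('ekcdmv') = rstr('kcdmv') + 'e'
rstr('kcdmv') = rstr('cdmv') + 'k'
rstr('cdmv') = rstr('dmv') + 'c'
rstr('dmv') = rstr('mv') + 'd'
rstr('mv') = rstr('v') + 'm'
rstr('v') = 'v'  (base case)
Concatenating: 'v' + 'm' + 'd' + 'c' + 'k' + 'e' + 'i' + 'a' + 'q' = 'vmdckeiaq'

vmdckeiaq


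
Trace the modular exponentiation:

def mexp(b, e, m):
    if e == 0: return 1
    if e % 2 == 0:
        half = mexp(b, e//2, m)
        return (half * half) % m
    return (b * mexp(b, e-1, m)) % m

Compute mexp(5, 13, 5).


mexp(5, 13, 5): e is odd, compute mexp(5, 12, 5)
  mexp(5, 12, 5): e is even, compute mexp(5, 6, 5)
    mexp(5, 6, 5): e is even, compute mexp(5, 3, 5)
      mexp(5, 3, 5): e is odd, compute mexp(5, 2, 5)
        mexp(5, 2, 5): e is even, compute mexp(5, 1, 5)
          mexp(5, 1, 5): e is odd, compute mexp(5, 0, 5)
          mexp(5, 0, 5) = 1
          (5 * 1) % 5 = 0
        half=0, (0*0) % 5 = 0
      (5 * 0) % 5 = 0
    half=0, (0*0) % 5 = 0
  half=0, (0*0) % 5 = 0
(5 * 0) % 5 = 0

0


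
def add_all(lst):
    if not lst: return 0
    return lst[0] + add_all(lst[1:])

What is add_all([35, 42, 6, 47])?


add_all([35, 42, 6, 47]) = 35 + add_all([42, 6, 47])
add_all([42, 6, 47]) = 42 + add_all([6, 47])
add_all([6, 47]) = 6 + add_all([47])
add_all([47]) = 47 + add_all([])
add_all([]) = 0  (base case)
Total: 35 + 42 + 6 + 47 + 0 = 130

130


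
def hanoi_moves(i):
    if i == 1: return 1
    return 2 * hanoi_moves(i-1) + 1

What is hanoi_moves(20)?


hanoi_moves(20) = 2 * hanoi_moves(19) + 1
hanoi_moves(19) = 2 * hanoi_moves(18) + 1
hanoi_moves(18) = 2 * hanoi_moves(17) + 1
hanoi_moves(17) = 2 * hanoi_moves(16) + 1
hanoi_moves(16) = 2 * hanoi_moves(15) + 1
hanoi_moves(15) = 2 * hanoi_moves(14) + 1
hanoi_moves(14) = 2 * hanoi_moves(13) + 1
hanoi_moves(13) = 2 * hanoi_moves(12) + 1
hanoi_moves(12) = 2 * hanoi_moves(11) + 1
hanoi_moves(11) = 2 * hanoi_moves(10) + 1
hanoi_moves(10) = 2 * hanoi_moves(9) + 1
hanoi_moves(9) = 2 * hanoi_moves(8) + 1
hanoi_moves(8) = 2 * hanoi_moves(7) + 1
hanoi_moves(7) = 2 * hanoi_moves(6) + 1
hanoi_moves(6) = 2 * hanoi_moves(5) + 1
hanoi_moves(5) = 2 * hanoi_moves(4) + 1
hanoi_moves(4) = 2 * hanoi_moves(3) + 1
hanoi_moves(3) = 2 * hanoi_moves(2) + 1
hanoi_moves(2) = 2 * hanoi_moves(1) + 1
hanoi_moves(1) = 1  (base case)
hanoi_moves(2) = 2 * 1 + 1 = 3
hanoi_moves(3) = 2 * 3 + 1 = 7
hanoi_moves(4) = 2 * 7 + 1 = 15
hanoi_moves(5) = 2 * 15 + 1 = 31
hanoi_moves(6) = 2 * 31 + 1 = 63
hanoi_moves(7) = 2 * 63 + 1 = 127
hanoi_moves(8) = 2 * 127 + 1 = 255
hanoi_moves(9) = 2 * 255 + 1 = 511
hanoi_moves(10) = 2 * 511 + 1 = 1023
hanoi_moves(11) = 2 * 1023 + 1 = 2047
hanoi_moves(12) = 2 * 2047 + 1 = 4095
hanoi_moves(13) = 2 * 4095 + 1 = 8191
hanoi_moves(14) = 2 * 8191 + 1 = 16383
hanoi_moves(15) = 2 * 16383 + 1 = 32767
hanoi_moves(16) = 2 * 32767 + 1 = 65535
hanoi_moves(17) = 2 * 65535 + 1 = 131071
hanoi_moves(18) = 2 * 131071 + 1 = 262143
hanoi_moves(19) = 2 * 262143 + 1 = 524287
hanoi_moves(20) = 2 * 524287 + 1 = 1048575

1048575


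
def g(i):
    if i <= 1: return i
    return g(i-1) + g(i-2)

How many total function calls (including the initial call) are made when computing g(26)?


Let C(n) = total calls for g(n)
C(0) = 1, C(1) = 1
C(2) = 1 + C(1) + C(0) = 1 + 1 + 1 = 3
C(3) = 1 + C(2) + C(1) = 1 + 3 + 1 = 5
C(4) = 1 + C(3) + C(2) = 1 + 5 + 3 = 9
C(5) = 1 + C(4) + C(3) = 1 + 9 + 5 = 15
C(6) = 1 + C(5) + C(4) = 1 + 15 + 9 = 25
C(7) = 1 + C(6) + C(5) = 1 + 25 + 15 = 41
C(8) = 1 + C(7) + C(6) = 1 + 41 + 25 = 67
C(9) = 1 + C(8) + C(7) = 1 + 67 + 41 = 109
C(10) = 1 + C(9) + C(8) = 1 + 109 + 67 = 177
C(11) = 1 + C(10) + C(9) = 1 + 177 + 109 = 287
C(12) = 1 + C(11) + C(10) = 1 + 287 + 177 = 465
C(13) = 1 + C(12) + C(11) = 1 + 465 + 287 = 753
C(14) = 1 + C(13) + C(12) = 1 + 753 + 465 = 1219
C(15) = 1 + C(14) + C(13) = 1 + 1219 + 753 = 1973
C(16) = 1 + C(15) + C(14) = 1 + 1973 + 1219 = 3193
C(17) = 1 + C(16) + C(15) = 1 + 3193 + 1973 = 5167
C(18) = 1 + C(17) + C(16) = 1 + 5167 + 3193 = 8361
C(19) = 1 + C(18) + C(17) = 1 + 8361 + 5167 = 13529
C(20) = 1 + C(19) + C(18) = 1 + 13529 + 8361 = 21891
C(21) = 1 + C(20) + C(19) = 1 + 21891 + 13529 = 35421
C(22) = 1 + C(21) + C(20) = 1 + 35421 + 21891 = 57313
C(23) = 1 + C(22) + C(21) = 1 + 57313 + 35421 = 92735
C(24) = 1 + C(23) + C(22) = 1 + 92735 + 57313 = 150049
C(25) = 1 + C(24) + C(23) = 1 + 150049 + 92735 = 242785
C(26) = 1 + C(25) + C(24) = 1 + 242785 + 150049 = 392835

392835


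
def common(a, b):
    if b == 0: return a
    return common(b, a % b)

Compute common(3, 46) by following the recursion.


common(3, 46) = common(46, 3)
common(46, 3) = common(3, 1)
common(3, 1) = common(1, 0)
common(1, 0) = 1  (base case)

1


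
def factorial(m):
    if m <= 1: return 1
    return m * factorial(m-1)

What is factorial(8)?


factorial(8)
= 8 * factorial(7)
= 8 * 7 * factorial(6)
= 8 * 7 * 6 * factorial(5)
= 8 * 7 * 6 * 5 * factorial(4)
= 8 * 7 * 6 * 5 * 4 * factorial(3)
= 8 * 7 * 6 * 5 * 4 * 3 * factorial(2)
= 8 * 7 * 6 * 5 * 4 * 3 * 2 * factorial(1)
= 8 * 7 * 6 * 5 * 4 * 3 * 2 * 1
= 40320

40320


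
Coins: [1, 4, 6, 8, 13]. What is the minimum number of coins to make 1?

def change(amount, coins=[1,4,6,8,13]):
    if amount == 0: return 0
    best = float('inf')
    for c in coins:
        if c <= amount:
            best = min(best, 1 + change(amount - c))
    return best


Building up with DP:
change(0) = 0
change(1) = min(1+change(0)=1+0=1) = 1

1


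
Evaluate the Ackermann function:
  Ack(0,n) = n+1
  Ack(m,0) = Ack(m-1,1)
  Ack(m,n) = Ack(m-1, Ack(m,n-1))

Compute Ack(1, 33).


Ack(1, 33) = Ack(0, Ack(1, 32))
  Ack(1, 32) = Ack(0, Ack(1, 31))
    Ack(1, 31) = Ack(0, Ack(1, 30))
      Ack(1, 30) = Ack(0, Ack(1, 29))
        Ack(1, 29) = Ack(0, Ack(1, 28))
          Ack(1, 28) = Ack(0, Ack(1, 27))
          Ack(1, 27) = Ack(0, Ack(1, 26))
          Ack(1, 26) = Ack(0, Ack(1, 25))
          Ack(1, 25) = Ack(0, Ack(1, 24))
          Ack(1, 24) = Ack(0, Ack(1, 23))
          Ack(1, 23) = Ack(0, Ack(1, 22))
          Ack(1, 22) = Ack(0, Ack(1, 21))
          Ack(1, 21) = Ack(0, Ack(1, 20))
          Ack(1, 20) = Ack(0, Ack(1, 19))
          Ack(1, 19) = Ack(0, Ack(1, 18))
          Ack(1, 18) = Ack(0, Ack(1, 17))
          Ack(1, 17) = Ack(0, Ack(1, 16))
          Ack(1, 16) = Ack(0, Ack(1, 15))
          Ack(1, 15) = Ack(0, Ack(1, 14))
          Ack(1, 14) = Ack(0, Ack(1, 13))
          Ack(1, 13) = Ack(0, Ack(1, 12))
          Ack(1, 12) = Ack(0, Ack(1, 11))
          Ack(1, 11) = Ack(0, Ack(1, 10))
          Ack(1, 10) = Ack(0, Ack(1, 9))
          Ack(1, 9) = Ack(0, Ack(1, 8))
... (trace truncated)
Result: Ack(1, 33) = 35

35


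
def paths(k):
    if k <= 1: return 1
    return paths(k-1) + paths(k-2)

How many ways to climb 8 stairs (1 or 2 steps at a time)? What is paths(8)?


Building up from base cases:
paths(0) = 1
paths(1) = 1
paths(2) = paths(1) + paths(0) = 1 + 1 = 2
paths(3) = paths(2) + paths(1) = 2 + 1 = 3
paths(4) = paths(3) + paths(2) = 3 + 2 = 5
paths(5) = paths(4) + paths(3) = 5 + 3 = 8
paths(6) = paths(5) + paths(4) = 8 + 5 = 13
paths(7) = paths(6) + paths(5) = 13 + 8 = 21
paths(8) = paths(7) + paths(6) = 21 + 13 = 34

34


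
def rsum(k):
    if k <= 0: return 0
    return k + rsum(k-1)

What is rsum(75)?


rsum(75)
= 75 + 74 + 73 + 72 + 71 + 70 + 69 + 68 + 67 + 66 + 65 + 64 + 63 + 62 + 61 + 60 + 59 + 58 + 57 + 56 + 55 + 54 + 53 + 52 + 51 + 50 + 49 + 48 + 47 + 46 + 45 + 44 + 43 + 42 + 41 + 40 + 39 + 38 + 37 + 36 + 35 + 34 + 33 + 32 + 31 + 30 + 29 + 28 + 27 + 26 + 25 + 24 + 23 + 22 + 21 + 20 + 19 + 18 + 17 + 16 + 15 + 14 + 13 + 12 + 11 + 10 + 9 + 8 + 7 + 6 + 5 + 4 + 3 + 2 + 1 + rsum(0)
= 75 + 74 + 73 + 72 + 71 + 70 + 69 + 68 + 67 + 66 + 65 + 64 + 63 + 62 + 61 + 60 + 59 + 58 + 57 + 56 + 55 + 54 + 53 + 52 + 51 + 50 + 49 + 48 + 47 + 46 + 45 + 44 + 43 + 42 + 41 + 40 + 39 + 38 + 37 + 36 + 35 + 34 + 33 + 32 + 31 + 30 + 29 + 28 + 27 + 26 + 25 + 24 + 23 + 22 + 21 + 20 + 19 + 18 + 17 + 16 + 15 + 14 + 13 + 12 + 11 + 10 + 9 + 8 + 7 + 6 + 5 + 4 + 3 + 2 + 1 + 0
= 2850

2850


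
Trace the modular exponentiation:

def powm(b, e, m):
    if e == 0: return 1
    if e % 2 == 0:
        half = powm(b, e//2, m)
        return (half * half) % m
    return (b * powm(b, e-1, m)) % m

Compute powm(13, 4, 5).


powm(13, 4, 5): e is even, compute powm(13, 2, 5)
  powm(13, 2, 5): e is even, compute powm(13, 1, 5)
    powm(13, 1, 5): e is odd, compute powm(13, 0, 5)
      powm(13, 0, 5) = 1
    (13 * 1) % 5 = 3
  half=3, (3*3) % 5 = 4
half=4, (4*4) % 5 = 1

1


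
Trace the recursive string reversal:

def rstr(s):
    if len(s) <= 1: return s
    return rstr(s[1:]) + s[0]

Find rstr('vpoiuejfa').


rstr('vpoiuejfa') = rstr('poiuejfa') + 'v'
rstr('poiuejfa') = rstr('oiuejfa') + 'p'
rstr('oiuejfa') = rstr('iuejfa') + 'o'
rstr('iuejfa') = rstr('uejfa') + 'i'
rstr('uejfa') = rstr('ejfa') + 'u'
rstr('ejfa') = rstr('jfa') + 'e'
rstr('jfa') = rstr('fa') + 'j'
rstr('fa') = rstr('a') + 'f'
rstr('a') = 'a'  (base case)
Concatenating: 'a' + 'f' + 'j' + 'e' + 'u' + 'i' + 'o' + 'p' + 'v' = 'afjeuiopv'

afjeuiopv


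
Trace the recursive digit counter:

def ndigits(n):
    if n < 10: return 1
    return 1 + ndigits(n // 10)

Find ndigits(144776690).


ndigits(144776690) = 1 + ndigits(14477669)
ndigits(14477669) = 1 + ndigits(1447766)
ndigits(1447766) = 1 + ndigits(144776)
ndigits(144776) = 1 + ndigits(14477)
ndigits(14477) = 1 + ndigits(1447)
ndigits(1447) = 1 + ndigits(144)
ndigits(144) = 1 + ndigits(14)
ndigits(14) = 1 + ndigits(1)
ndigits(1) = 1  (base case: 1 < 10)
Unwinding: 1 + 1 + 1 + 1 + 1 + 1 + 1 + 1 + 1 = 9

9


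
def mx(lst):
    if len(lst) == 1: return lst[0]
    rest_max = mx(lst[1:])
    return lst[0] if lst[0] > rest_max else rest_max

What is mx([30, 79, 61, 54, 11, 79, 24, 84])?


mx([30, 79, 61, 54, 11, 79, 24, 84]): compare 30 with mx([79, 61, 54, 11, 79, 24, 84])
mx([79, 61, 54, 11, 79, 24, 84]): compare 79 with mx([61, 54, 11, 79, 24, 84])
mx([61, 54, 11, 79, 24, 84]): compare 61 with mx([54, 11, 79, 24, 84])
mx([54, 11, 79, 24, 84]): compare 54 with mx([11, 79, 24, 84])
mx([11, 79, 24, 84]): compare 11 with mx([79, 24, 84])
mx([79, 24, 84]): compare 79 with mx([24, 84])
mx([24, 84]): compare 24 with mx([84])
mx([84]) = 84  (base case)
Compare 24 with 84 -> 84
Compare 79 with 84 -> 84
Compare 11 with 84 -> 84
Compare 54 with 84 -> 84
Compare 61 with 84 -> 84
Compare 79 with 84 -> 84
Compare 30 with 84 -> 84

84


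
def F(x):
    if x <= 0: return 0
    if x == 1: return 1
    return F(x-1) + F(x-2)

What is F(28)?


Computing F(28) bottom-up:
F(0) = 0
F(1) = 1
F(2) = F(1) + F(0) = 1 + 0 = 1
F(3) = F(2) + F(1) = 1 + 1 = 2
F(4) = F(3) + F(2) = 2 + 1 = 3
F(5) = F(4) + F(3) = 3 + 2 = 5
F(6) = F(5) + F(4) = 5 + 3 = 8
F(7) = F(6) + F(5) = 8 + 5 = 13
F(8) = F(7) + F(6) = 13 + 8 = 21
F(9) = F(8) + F(7) = 21 + 13 = 34
F(10) = F(9) + F(8) = 34 + 21 = 55
F(11) = F(10) + F(9) = 55 + 34 = 89
F(12) = F(11) + F(10) = 89 + 55 = 144
F(13) = F(12) + F(11) = 144 + 89 = 233
F(14) = F(13) + F(12) = 233 + 144 = 377
F(15) = F(14) + F(13) = 377 + 233 = 610
F(16) = F(15) + F(14) = 610 + 377 = 987
F(17) = F(16) + F(15) = 987 + 610 = 1597
F(18) = F(17) + F(16) = 1597 + 987 = 2584
F(19) = F(18) + F(17) = 2584 + 1597 = 4181
F(20) = F(19) + F(18) = 4181 + 2584 = 6765
F(21) = F(20) + F(19) = 6765 + 4181 = 10946
F(22) = F(21) + F(20) = 10946 + 6765 = 17711
F(23) = F(22) + F(21) = 17711 + 10946 = 28657
F(24) = F(23) + F(22) = 28657 + 17711 = 46368
F(25) = F(24) + F(23) = 46368 + 28657 = 75025
F(26) = F(25) + F(24) = 75025 + 46368 = 121393
F(27) = F(26) + F(25) = 121393 + 75025 = 196418
F(28) = F(27) + F(26) = 196418 + 121393 = 317811

317811


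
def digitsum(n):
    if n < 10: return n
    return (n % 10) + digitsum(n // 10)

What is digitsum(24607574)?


digitsum(24607574) = 4 + digitsum(2460757)
digitsum(2460757) = 7 + digitsum(246075)
digitsum(246075) = 5 + digitsum(24607)
digitsum(24607) = 7 + digitsum(2460)
digitsum(2460) = 0 + digitsum(246)
digitsum(246) = 6 + digitsum(24)
digitsum(24) = 4 + digitsum(2)
digitsum(2) = 2  (base case)
Total: 4 + 7 + 5 + 7 + 0 + 6 + 4 + 2 = 35

35


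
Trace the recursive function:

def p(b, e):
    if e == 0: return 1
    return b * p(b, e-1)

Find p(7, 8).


p(7, 8)
= 7 * p(7, 7)
= 7 * 7 * p(7, 6)
= 7 * 7 * 7 * p(7, 5)
= 7 * 7 * 7 * 7 * p(7, 4)
= 7 * 7 * 7 * 7 * 7 * p(7, 3)
= 7 * 7 * 7 * 7 * 7 * 7 * p(7, 2)
= 7 * 7 * 7 * 7 * 7 * 7 * 7 * p(7, 1)
= 7 * 7 * 7 * 7 * 7 * 7 * 7 * 7 * p(7, 0)
= 7 * 7 * 7 * 7 * 7 * 7 * 7 * 7 * 1
= 5764801

5764801


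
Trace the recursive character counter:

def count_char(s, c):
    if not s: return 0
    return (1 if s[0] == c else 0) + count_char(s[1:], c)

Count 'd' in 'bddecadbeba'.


s[0]='b' != 'd' -> 0
s[0]='d' == 'd' -> 1
s[0]='d' == 'd' -> 1
s[0]='e' != 'd' -> 0
s[0]='c' != 'd' -> 0
s[0]='a' != 'd' -> 0
s[0]='d' == 'd' -> 1
s[0]='b' != 'd' -> 0
s[0]='e' != 'd' -> 0
s[0]='b' != 'd' -> 0
s[0]='a' != 'd' -> 0
Sum: 0 + 1 + 1 + 0 + 0 + 0 + 1 + 0 + 0 + 0 + 0 = 3

3


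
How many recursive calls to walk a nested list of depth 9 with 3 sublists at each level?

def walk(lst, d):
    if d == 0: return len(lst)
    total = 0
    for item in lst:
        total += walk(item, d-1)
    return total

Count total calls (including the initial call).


At depth 0 (root): 1 call
At depth 1: each of 1 parents calls walk on 3 children = 3 calls
At depth 2: each of 3 parents calls walk on 3 children = 9 calls
At depth 3: each of 9 parents calls walk on 3 children = 27 calls
At depth 4: each of 27 parents calls walk on 3 children = 81 calls
At depth 5: each of 81 parents calls walk on 3 children = 243 calls
At depth 6: each of 243 parents calls walk on 3 children = 729 calls
At depth 7: each of 729 parents calls walk on 3 children = 2187 calls
At depth 8: each of 2187 parents calls walk on 3 children = 6561 calls
At depth 9: each of 6561 parents calls walk on 3 children = 19683 calls
Total: 1 + 3 + 9 + 27 + 81 + 243 + 729 + 2187 + 6561 + 19683 = 29524

29524


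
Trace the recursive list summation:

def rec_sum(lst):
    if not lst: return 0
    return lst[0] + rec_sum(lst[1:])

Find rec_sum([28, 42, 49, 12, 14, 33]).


rec_sum([28, 42, 49, 12, 14, 33]) = 28 + rec_sum([42, 49, 12, 14, 33])
rec_sum([42, 49, 12, 14, 33]) = 42 + rec_sum([49, 12, 14, 33])
rec_sum([49, 12, 14, 33]) = 49 + rec_sum([12, 14, 33])
rec_sum([12, 14, 33]) = 12 + rec_sum([14, 33])
rec_sum([14, 33]) = 14 + rec_sum([33])
rec_sum([33]) = 33 + rec_sum([])
rec_sum([]) = 0  (base case)
Total: 28 + 42 + 49 + 12 + 14 + 33 + 0 = 178

178


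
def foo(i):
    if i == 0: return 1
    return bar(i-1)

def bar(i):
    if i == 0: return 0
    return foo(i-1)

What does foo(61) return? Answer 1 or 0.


foo(61) = bar(60)
bar(60) = foo(59)
foo(59) = bar(58)
bar(58) = foo(57)
foo(57) = bar(56)
bar(56) = foo(55)
foo(55) = bar(54)
bar(54) = foo(53)
foo(53) = bar(52)
bar(52) = foo(51)
foo(51) = bar(50)
bar(50) = foo(49)
foo(49) = bar(48)
bar(48) = foo(47)
foo(47) = bar(46)
bar(46) = foo(45)
foo(45) = bar(44)
bar(44) = foo(43)
foo(43) = bar(42)
bar(42) = foo(41)
foo(41) = bar(40)
bar(40) = foo(39)
foo(39) = bar(38)
bar(38) = foo(37)
foo(37) = bar(36)
bar(36) = foo(35)
foo(35) = bar(34)
bar(34) = foo(33)
foo(33) = bar(32)
bar(32) = foo(31)
foo(31) = bar(30)
bar(30) = foo(29)
foo(29) = bar(28)
bar(28) = foo(27)
foo(27) = bar(26)
bar(26) = foo(25)
foo(25) = bar(24)
bar(24) = foo(23)
foo(23) = bar(22)
bar(22) = foo(21)
foo(21) = bar(20)
bar(20) = foo(19)
foo(19) = bar(18)
bar(18) = foo(17)
foo(17) = bar(16)
bar(16) = foo(15)
foo(15) = bar(14)
bar(14) = foo(13)
foo(13) = bar(12)
bar(12) = foo(11)
foo(11) = bar(10)
bar(10) = foo(9)
foo(9) = bar(8)
bar(8) = foo(7)
foo(7) = bar(6)
bar(6) = foo(5)
foo(5) = bar(4)
bar(4) = foo(3)
foo(3) = bar(2)
bar(2) = foo(1)
foo(1) = bar(0)
bar(0) = 0  (base case)
Result: 0

0


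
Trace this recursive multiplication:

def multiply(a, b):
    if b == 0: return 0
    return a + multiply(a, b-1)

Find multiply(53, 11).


multiply(53, 11) = 53 + multiply(53, 10)
multiply(53, 10) = 53 + multiply(53, 9)
multiply(53, 9) = 53 + multiply(53, 8)
multiply(53, 8) = 53 + multiply(53, 7)
multiply(53, 7) = 53 + multiply(53, 6)
multiply(53, 6) = 53 + multiply(53, 5)
multiply(53, 5) = 53 + multiply(53, 4)
multiply(53, 4) = 53 + multiply(53, 3)
multiply(53, 3) = 53 + multiply(53, 2)
multiply(53, 2) = 53 + multiply(53, 1)
multiply(53, 1) = 53 + multiply(53, 0)
multiply(53, 0) = 0  (base case)
Total: 53 + 53 + 53 + 53 + 53 + 53 + 53 + 53 + 53 + 53 + 53 + 0 = 583

583


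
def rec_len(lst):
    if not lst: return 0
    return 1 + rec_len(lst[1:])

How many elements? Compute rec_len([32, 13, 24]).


rec_len([32, 13, 24]) = 1 + rec_len([13, 24])
rec_len([13, 24]) = 1 + rec_len([24])
rec_len([24]) = 1 + rec_len([])
rec_len([]) = 0  (base case)
Unwinding: 1 + 1 + 1 + 0 = 3

3


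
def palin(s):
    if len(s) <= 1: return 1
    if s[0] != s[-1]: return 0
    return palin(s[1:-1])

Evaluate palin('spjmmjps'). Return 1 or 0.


palin('spjmmjps'): s[0]='s' == s[-1]='s' -> check palin('pjmmjp')
palin('pjmmjp'): s[0]='p' == s[-1]='p' -> check palin('jmmj')
palin('jmmj'): s[0]='j' == s[-1]='j' -> check palin('mm')
palin('mm'): s[0]='m' == s[-1]='m' -> check palin('')
palin(''): len <= 1 -> return 1  (base case)
Result: 1 (palindrome)

1


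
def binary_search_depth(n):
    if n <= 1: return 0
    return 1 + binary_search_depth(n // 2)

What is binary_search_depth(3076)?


3076 / 2 = 1538
1538 / 2 = 769
769 / 2 = 384
384 / 2 = 192
192 / 2 = 96
96 / 2 = 48
48 / 2 = 24
24 / 2 = 12
12 / 2 = 6
6 / 2 = 3
3 / 2 = 1
Reached 1 after 11 halvings

11


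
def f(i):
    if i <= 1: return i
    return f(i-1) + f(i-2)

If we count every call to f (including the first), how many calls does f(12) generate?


Let C(n) = total calls for f(n)
C(0) = 1, C(1) = 1
C(2) = 1 + C(1) + C(0) = 1 + 1 + 1 = 3
C(3) = 1 + C(2) + C(1) = 1 + 3 + 1 = 5
C(4) = 1 + C(3) + C(2) = 1 + 5 + 3 = 9
C(5) = 1 + C(4) + C(3) = 1 + 9 + 5 = 15
C(6) = 1 + C(5) + C(4) = 1 + 15 + 9 = 25
C(7) = 1 + C(6) + C(5) = 1 + 25 + 15 = 41
C(8) = 1 + C(7) + C(6) = 1 + 41 + 25 = 67
C(9) = 1 + C(8) + C(7) = 1 + 67 + 41 = 109
C(10) = 1 + C(9) + C(8) = 1 + 109 + 67 = 177
C(11) = 1 + C(10) + C(9) = 1 + 177 + 109 = 287
C(12) = 1 + C(11) + C(10) = 1 + 287 + 177 = 465

465


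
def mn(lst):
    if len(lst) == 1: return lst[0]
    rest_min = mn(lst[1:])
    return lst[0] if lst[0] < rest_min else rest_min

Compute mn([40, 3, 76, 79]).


mn([40, 3, 76, 79]): compare 40 with mn([3, 76, 79])
mn([3, 76, 79]): compare 3 with mn([76, 79])
mn([76, 79]): compare 76 with mn([79])
mn([79]) = 79  (base case)
Compare 76 with 79 -> 76
Compare 3 with 76 -> 3
Compare 40 with 3 -> 3

3


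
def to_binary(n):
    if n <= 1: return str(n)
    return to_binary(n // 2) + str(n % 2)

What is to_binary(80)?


to_binary(80) = to_binary(40) + '0'
to_binary(40) = to_binary(20) + '0'
to_binary(20) = to_binary(10) + '0'
to_binary(10) = to_binary(5) + '0'
to_binary(5) = to_binary(2) + '1'
to_binary(2) = to_binary(1) + '0'
to_binary(1) = '1'  (base case)
Concatenating: '1' + '0' + '1' + '0' + '0' + '0' + '0' = '1010000'

1010000


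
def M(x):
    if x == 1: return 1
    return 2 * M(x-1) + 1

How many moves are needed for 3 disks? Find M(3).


M(3) = 2 * M(2) + 1
M(2) = 2 * M(1) + 1
M(1) = 1  (base case)
M(2) = 2 * 1 + 1 = 3
M(3) = 2 * 3 + 1 = 7

7


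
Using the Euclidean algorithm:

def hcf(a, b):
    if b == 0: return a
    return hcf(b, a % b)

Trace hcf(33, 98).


hcf(33, 98) = hcf(98, 33)
hcf(98, 33) = hcf(33, 32)
hcf(33, 32) = hcf(32, 1)
hcf(32, 1) = hcf(1, 0)
hcf(1, 0) = 1  (base case)

1


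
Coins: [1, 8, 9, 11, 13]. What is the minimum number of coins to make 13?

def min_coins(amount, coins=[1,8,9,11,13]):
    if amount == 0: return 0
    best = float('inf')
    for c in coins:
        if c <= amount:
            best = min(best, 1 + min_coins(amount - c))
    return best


Building up with DP:
min_coins(0) = 0
min_coins(1) = min(1+min_coins(0)=1+0=1) = 1
min_coins(2) = min(1+min_coins(1)=1+1=2) = 2
min_coins(3) = min(1+min_coins(2)=1+2=3) = 3
min_coins(4) = min(1+min_coins(3)=1+3=4) = 4
min_coins(5) = min(1+min_coins(4)=1+4=5) = 5
min_coins(6) = min(1+min_coins(5)=1+5=6) = 6
min_coins(7) = min(1+min_coins(6)=1+6=7) = 7
min_coins(8) = min(1+min_coins(7)=1+7=8, 1+min_coins(0)=1+0=1) = 1
min_coins(9) = min(1+min_coins(8)=1+1=2, 1+min_coins(1)=1+1=2, 1+min_coins(0)=1+0=1) = 1
min_coins(10) = min(1+min_coins(9)=1+1=2, 1+min_coins(2)=1+2=3, 1+min_coins(1)=1+1=2) = 2
min_coins(11) = min(1+min_coins(10)=1+2=3, 1+min_coins(3)=1+3=4, 1+min_coins(2)=1+2=3, 1+min_coins(0)=1+0=1) = 1
min_coins(12) = min(1+min_coins(11)=1+1=2, 1+min_coins(4)=1+4=5, 1+min_coins(3)=1+3=4, 1+min_coins(1)=1+1=2) = 2
min_coins(13) = min(1+min_coins(12)=1+2=3, 1+min_coins(5)=1+5=6, 1+min_coins(4)=1+4=5, 1+min_coins(2)=1+2=3, 1+min_coins(0)=1+0=1) = 1

1


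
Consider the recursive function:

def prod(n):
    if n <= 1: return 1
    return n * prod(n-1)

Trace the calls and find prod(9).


prod(9)
= 9 * prod(8)
= 9 * 8 * prod(7)
= 9 * 8 * 7 * prod(6)
= 9 * 8 * 7 * 6 * prod(5)
= 9 * 8 * 7 * 6 * 5 * prod(4)
= 9 * 8 * 7 * 6 * 5 * 4 * prod(3)
= 9 * 8 * 7 * 6 * 5 * 4 * 3 * prod(2)
= 9 * 8 * 7 * 6 * 5 * 4 * 3 * 2 * prod(1)
= 9 * 8 * 7 * 6 * 5 * 4 * 3 * 2 * 1
= 362880

362880


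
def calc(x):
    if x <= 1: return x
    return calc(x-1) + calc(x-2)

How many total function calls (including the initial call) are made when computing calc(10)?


Let C(n) = total calls for calc(n)
C(0) = 1, C(1) = 1
C(2) = 1 + C(1) + C(0) = 1 + 1 + 1 = 3
C(3) = 1 + C(2) + C(1) = 1 + 3 + 1 = 5
C(4) = 1 + C(3) + C(2) = 1 + 5 + 3 = 9
C(5) = 1 + C(4) + C(3) = 1 + 9 + 5 = 15
C(6) = 1 + C(5) + C(4) = 1 + 15 + 9 = 25
C(7) = 1 + C(6) + C(5) = 1 + 25 + 15 = 41
C(8) = 1 + C(7) + C(6) = 1 + 41 + 25 = 67
C(9) = 1 + C(8) + C(7) = 1 + 67 + 41 = 109
C(10) = 1 + C(9) + C(8) = 1 + 109 + 67 = 177

177


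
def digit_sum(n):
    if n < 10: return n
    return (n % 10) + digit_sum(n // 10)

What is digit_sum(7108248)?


digit_sum(7108248) = 8 + digit_sum(710824)
digit_sum(710824) = 4 + digit_sum(71082)
digit_sum(71082) = 2 + digit_sum(7108)
digit_sum(7108) = 8 + digit_sum(710)
digit_sum(710) = 0 + digit_sum(71)
digit_sum(71) = 1 + digit_sum(7)
digit_sum(7) = 7  (base case)
Total: 8 + 4 + 2 + 8 + 0 + 1 + 7 = 30

30


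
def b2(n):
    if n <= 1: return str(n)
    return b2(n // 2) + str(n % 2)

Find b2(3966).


b2(3966) = b2(1983) + '0'
b2(1983) = b2(991) + '1'
b2(991) = b2(495) + '1'
b2(495) = b2(247) + '1'
b2(247) = b2(123) + '1'
b2(123) = b2(61) + '1'
b2(61) = b2(30) + '1'
b2(30) = b2(15) + '0'
b2(15) = b2(7) + '1'
b2(7) = b2(3) + '1'
b2(3) = b2(1) + '1'
b2(1) = '1'  (base case)
Concatenating: '1' + '1' + '1' + '1' + '0' + '1' + '1' + '1' + '1' + '1' + '1' + '0' = '111101111110'

111101111110


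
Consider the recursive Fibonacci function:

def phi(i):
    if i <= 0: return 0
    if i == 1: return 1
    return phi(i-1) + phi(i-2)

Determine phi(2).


Computing phi(2) bottom-up:
phi(0) = 0
phi(1) = 1
phi(2) = phi(1) + phi(0) = 1 + 0 = 1

1


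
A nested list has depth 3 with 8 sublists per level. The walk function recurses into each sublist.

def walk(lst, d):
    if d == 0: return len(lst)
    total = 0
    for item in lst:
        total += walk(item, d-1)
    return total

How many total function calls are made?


At depth 0 (root): 1 call
At depth 1: each of 1 parents calls walk on 8 children = 8 calls
At depth 2: each of 8 parents calls walk on 8 children = 64 calls
At depth 3: each of 64 parents calls walk on 8 children = 512 calls
Total: 1 + 8 + 64 + 512 = 585

585


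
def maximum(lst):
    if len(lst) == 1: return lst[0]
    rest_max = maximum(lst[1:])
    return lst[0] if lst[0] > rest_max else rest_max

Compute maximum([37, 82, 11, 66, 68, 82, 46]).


maximum([37, 82, 11, 66, 68, 82, 46]): compare 37 with maximum([82, 11, 66, 68, 82, 46])
maximum([82, 11, 66, 68, 82, 46]): compare 82 with maximum([11, 66, 68, 82, 46])
maximum([11, 66, 68, 82, 46]): compare 11 with maximum([66, 68, 82, 46])
maximum([66, 68, 82, 46]): compare 66 with maximum([68, 82, 46])
maximum([68, 82, 46]): compare 68 with maximum([82, 46])
maximum([82, 46]): compare 82 with maximum([46])
maximum([46]) = 46  (base case)
Compare 82 with 46 -> 82
Compare 68 with 82 -> 82
Compare 66 with 82 -> 82
Compare 11 with 82 -> 82
Compare 82 with 82 -> 82
Compare 37 with 82 -> 82

82


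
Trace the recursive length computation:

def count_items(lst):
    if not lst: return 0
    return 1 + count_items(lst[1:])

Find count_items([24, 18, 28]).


count_items([24, 18, 28]) = 1 + count_items([18, 28])
count_items([18, 28]) = 1 + count_items([28])
count_items([28]) = 1 + count_items([])
count_items([]) = 0  (base case)
Unwinding: 1 + 1 + 1 + 0 = 3

3


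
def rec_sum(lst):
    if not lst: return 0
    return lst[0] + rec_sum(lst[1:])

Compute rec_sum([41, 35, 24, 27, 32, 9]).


rec_sum([41, 35, 24, 27, 32, 9]) = 41 + rec_sum([35, 24, 27, 32, 9])
rec_sum([35, 24, 27, 32, 9]) = 35 + rec_sum([24, 27, 32, 9])
rec_sum([24, 27, 32, 9]) = 24 + rec_sum([27, 32, 9])
rec_sum([27, 32, 9]) = 27 + rec_sum([32, 9])
rec_sum([32, 9]) = 32 + rec_sum([9])
rec_sum([9]) = 9 + rec_sum([])
rec_sum([]) = 0  (base case)
Total: 41 + 35 + 24 + 27 + 32 + 9 + 0 = 168

168


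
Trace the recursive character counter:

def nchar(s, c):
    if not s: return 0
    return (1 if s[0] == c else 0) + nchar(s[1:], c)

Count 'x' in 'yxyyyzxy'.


s[0]='y' != 'x' -> 0
s[0]='x' == 'x' -> 1
s[0]='y' != 'x' -> 0
s[0]='y' != 'x' -> 0
s[0]='y' != 'x' -> 0
s[0]='z' != 'x' -> 0
s[0]='x' == 'x' -> 1
s[0]='y' != 'x' -> 0
Sum: 0 + 1 + 0 + 0 + 0 + 0 + 1 + 0 = 2

2


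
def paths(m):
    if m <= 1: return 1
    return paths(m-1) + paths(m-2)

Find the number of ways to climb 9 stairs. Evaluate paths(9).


Building up from base cases:
paths(0) = 1
paths(1) = 1
paths(2) = paths(1) + paths(0) = 1 + 1 = 2
paths(3) = paths(2) + paths(1) = 2 + 1 = 3
paths(4) = paths(3) + paths(2) = 3 + 2 = 5
paths(5) = paths(4) + paths(3) = 5 + 3 = 8
paths(6) = paths(5) + paths(4) = 8 + 5 = 13
paths(7) = paths(6) + paths(5) = 13 + 8 = 21
paths(8) = paths(7) + paths(6) = 21 + 13 = 34
paths(9) = paths(8) + paths(7) = 34 + 21 = 55

55


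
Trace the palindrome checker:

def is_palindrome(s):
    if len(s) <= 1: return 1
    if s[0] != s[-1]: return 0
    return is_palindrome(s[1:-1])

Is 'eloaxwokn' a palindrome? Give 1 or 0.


is_palindrome('eloaxwokn'): s[0]='e' != s[-1]='n' -> return 0
Result: 0 (not a palindrome)

0


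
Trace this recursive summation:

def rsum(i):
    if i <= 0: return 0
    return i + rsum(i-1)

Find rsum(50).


rsum(50)
= 50 + 49 + 48 + 47 + 46 + 45 + 44 + 43 + 42 + 41 + 40 + 39 + 38 + 37 + 36 + 35 + 34 + 33 + 32 + 31 + 30 + 29 + 28 + 27 + 26 + 25 + 24 + 23 + 22 + 21 + 20 + 19 + 18 + 17 + 16 + 15 + 14 + 13 + 12 + 11 + 10 + 9 + 8 + 7 + 6 + 5 + 4 + 3 + 2 + 1 + rsum(0)
= 50 + 49 + 48 + 47 + 46 + 45 + 44 + 43 + 42 + 41 + 40 + 39 + 38 + 37 + 36 + 35 + 34 + 33 + 32 + 31 + 30 + 29 + 28 + 27 + 26 + 25 + 24 + 23 + 22 + 21 + 20 + 19 + 18 + 17 + 16 + 15 + 14 + 13 + 12 + 11 + 10 + 9 + 8 + 7 + 6 + 5 + 4 + 3 + 2 + 1 + 0
= 1275

1275


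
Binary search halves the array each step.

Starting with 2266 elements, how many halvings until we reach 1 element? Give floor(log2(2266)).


2266 / 2 = 1133
1133 / 2 = 566
566 / 2 = 283
283 / 2 = 141
141 / 2 = 70
70 / 2 = 35
35 / 2 = 17
17 / 2 = 8
8 / 2 = 4
4 / 2 = 2
2 / 2 = 1
Reached 1 after 11 halvings

11


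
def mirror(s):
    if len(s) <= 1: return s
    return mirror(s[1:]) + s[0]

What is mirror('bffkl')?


mirror('bffkl') = mirror('ffkl') + 'b'
mirror('ffkl') = mirror('fkl') + 'f'
mirror('fkl') = mirror('kl') + 'f'
mirror('kl') = mirror('l') + 'k'
mirror('l') = 'l'  (base case)
Concatenating: 'l' + 'k' + 'f' + 'f' + 'b' = 'lkffb'

lkffb


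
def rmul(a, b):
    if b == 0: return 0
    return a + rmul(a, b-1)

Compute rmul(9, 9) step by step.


rmul(9, 9) = 9 + rmul(9, 8)
rmul(9, 8) = 9 + rmul(9, 7)
rmul(9, 7) = 9 + rmul(9, 6)
rmul(9, 6) = 9 + rmul(9, 5)
rmul(9, 5) = 9 + rmul(9, 4)
rmul(9, 4) = 9 + rmul(9, 3)
rmul(9, 3) = 9 + rmul(9, 2)
rmul(9, 2) = 9 + rmul(9, 1)
rmul(9, 1) = 9 + rmul(9, 0)
rmul(9, 0) = 0  (base case)
Total: 9 + 9 + 9 + 9 + 9 + 9 + 9 + 9 + 9 + 0 = 81

81


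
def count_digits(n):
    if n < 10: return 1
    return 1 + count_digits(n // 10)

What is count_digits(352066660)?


count_digits(352066660) = 1 + count_digits(35206666)
count_digits(35206666) = 1 + count_digits(3520666)
count_digits(3520666) = 1 + count_digits(352066)
count_digits(352066) = 1 + count_digits(35206)
count_digits(35206) = 1 + count_digits(3520)
count_digits(3520) = 1 + count_digits(352)
count_digits(352) = 1 + count_digits(35)
count_digits(35) = 1 + count_digits(3)
count_digits(3) = 1  (base case: 3 < 10)
Unwinding: 1 + 1 + 1 + 1 + 1 + 1 + 1 + 1 + 1 = 9

9


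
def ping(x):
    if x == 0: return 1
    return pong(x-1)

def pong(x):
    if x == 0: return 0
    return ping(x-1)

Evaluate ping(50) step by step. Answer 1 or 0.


ping(50) = pong(49)
pong(49) = ping(48)
ping(48) = pong(47)
pong(47) = ping(46)
ping(46) = pong(45)
pong(45) = ping(44)
ping(44) = pong(43)
pong(43) = ping(42)
ping(42) = pong(41)
pong(41) = ping(40)
ping(40) = pong(39)
pong(39) = ping(38)
ping(38) = pong(37)
pong(37) = ping(36)
ping(36) = pong(35)
pong(35) = ping(34)
ping(34) = pong(33)
pong(33) = ping(32)
ping(32) = pong(31)
pong(31) = ping(30)
ping(30) = pong(29)
pong(29) = ping(28)
ping(28) = pong(27)
pong(27) = ping(26)
ping(26) = pong(25)
pong(25) = ping(24)
ping(24) = pong(23)
pong(23) = ping(22)
ping(22) = pong(21)
pong(21) = ping(20)
ping(20) = pong(19)
pong(19) = ping(18)
ping(18) = pong(17)
pong(17) = ping(16)
ping(16) = pong(15)
pong(15) = ping(14)
ping(14) = pong(13)
pong(13) = ping(12)
ping(12) = pong(11)
pong(11) = ping(10)
ping(10) = pong(9)
pong(9) = ping(8)
ping(8) = pong(7)
pong(7) = ping(6)
ping(6) = pong(5)
pong(5) = ping(4)
ping(4) = pong(3)
pong(3) = ping(2)
ping(2) = pong(1)
pong(1) = ping(0)
ping(0) = 1  (base case)
Result: 1

1


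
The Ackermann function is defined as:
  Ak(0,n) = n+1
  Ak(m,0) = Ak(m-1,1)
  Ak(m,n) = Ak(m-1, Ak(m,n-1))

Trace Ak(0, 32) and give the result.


Ak(0, 32) = 33
Result: Ak(0, 32) = 33

33


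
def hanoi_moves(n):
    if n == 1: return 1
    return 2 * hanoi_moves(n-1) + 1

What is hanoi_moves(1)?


hanoi_moves(1) = 1  (base case)

1


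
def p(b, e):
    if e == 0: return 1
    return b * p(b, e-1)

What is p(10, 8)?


p(10, 8)
= 10 * p(10, 7)
= 10 * 10 * p(10, 6)
= 10 * 10 * 10 * p(10, 5)
= 10 * 10 * 10 * 10 * p(10, 4)
= 10 * 10 * 10 * 10 * 10 * p(10, 3)
= 10 * 10 * 10 * 10 * 10 * 10 * p(10, 2)
= 10 * 10 * 10 * 10 * 10 * 10 * 10 * p(10, 1)
= 10 * 10 * 10 * 10 * 10 * 10 * 10 * 10 * p(10, 0)
= 10 * 10 * 10 * 10 * 10 * 10 * 10 * 10 * 1
= 100000000

100000000
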